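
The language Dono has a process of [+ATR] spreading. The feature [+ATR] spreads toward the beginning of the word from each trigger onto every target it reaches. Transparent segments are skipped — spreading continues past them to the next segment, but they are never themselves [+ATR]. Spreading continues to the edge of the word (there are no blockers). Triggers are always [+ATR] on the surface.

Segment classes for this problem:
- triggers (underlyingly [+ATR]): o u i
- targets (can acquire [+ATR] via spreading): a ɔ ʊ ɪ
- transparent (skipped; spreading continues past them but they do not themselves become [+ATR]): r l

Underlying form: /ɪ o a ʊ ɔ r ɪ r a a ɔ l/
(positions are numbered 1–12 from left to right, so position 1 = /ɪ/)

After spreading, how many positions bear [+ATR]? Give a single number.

2

From /o/ at 2 leftward: 1 /ɪ/ → [+ATR]; word edge.
Targets with no active source: positions 3 4 5 7 9 10 11 stay [-ATR].
[+ATR] positions on the surface: 1 2.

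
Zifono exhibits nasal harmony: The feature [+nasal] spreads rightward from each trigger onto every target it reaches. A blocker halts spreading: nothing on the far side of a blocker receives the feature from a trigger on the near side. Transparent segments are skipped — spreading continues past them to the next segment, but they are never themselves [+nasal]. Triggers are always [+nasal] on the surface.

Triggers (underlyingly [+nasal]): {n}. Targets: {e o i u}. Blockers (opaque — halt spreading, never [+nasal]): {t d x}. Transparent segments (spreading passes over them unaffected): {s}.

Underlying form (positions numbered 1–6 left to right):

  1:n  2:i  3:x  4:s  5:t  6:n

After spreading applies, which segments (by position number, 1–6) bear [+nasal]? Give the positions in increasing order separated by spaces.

From /n/ at 1 rightward: 2 /i/ → [+nasal]; 3 /x/ blocks.
From /n/ at 6 rightward: word edge.

1 2 6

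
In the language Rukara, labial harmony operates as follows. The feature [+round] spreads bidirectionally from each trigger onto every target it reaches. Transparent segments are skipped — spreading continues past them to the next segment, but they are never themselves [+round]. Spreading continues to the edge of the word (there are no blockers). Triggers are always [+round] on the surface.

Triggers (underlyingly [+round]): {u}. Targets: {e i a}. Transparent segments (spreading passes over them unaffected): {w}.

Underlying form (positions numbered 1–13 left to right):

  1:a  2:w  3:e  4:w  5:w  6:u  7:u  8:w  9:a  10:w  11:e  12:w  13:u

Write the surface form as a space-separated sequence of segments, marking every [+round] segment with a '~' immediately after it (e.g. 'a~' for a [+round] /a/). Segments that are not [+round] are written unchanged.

From /u/ at 6 rightward: 7 /u/ is itself a trigger — this domain ends here.
From /u/ at 6 leftward: 5 /w/ transparent; 4 /w/ transparent; 3 /e/ → [+round]; 2 /w/ transparent; 1 /a/ → [+round]; word edge.
From /u/ at 7 rightward: 8 /w/ transparent; 9 /a/ → [+round]; 10 /w/ transparent; 11 /e/ → [+round]; 12 /w/ transparent; 13 /u/ is itself a trigger — this domain ends here.
From /u/ at 7 leftward: 6 /u/ is itself a trigger — this domain ends here.
From /u/ at 13 rightward: word edge.
From /u/ at 13 leftward: 12 /w/ transparent; 11 /e/ → [+round]; 10 /w/ transparent; 9 /a/ → [+round]; 8 /w/ transparent; 7 /u/ is itself a trigger — this domain ends here.
[+round] positions on the surface: 1 3 6 7 9 11 13.

a~ w e~ w w u~ u~ w a~ w e~ w u~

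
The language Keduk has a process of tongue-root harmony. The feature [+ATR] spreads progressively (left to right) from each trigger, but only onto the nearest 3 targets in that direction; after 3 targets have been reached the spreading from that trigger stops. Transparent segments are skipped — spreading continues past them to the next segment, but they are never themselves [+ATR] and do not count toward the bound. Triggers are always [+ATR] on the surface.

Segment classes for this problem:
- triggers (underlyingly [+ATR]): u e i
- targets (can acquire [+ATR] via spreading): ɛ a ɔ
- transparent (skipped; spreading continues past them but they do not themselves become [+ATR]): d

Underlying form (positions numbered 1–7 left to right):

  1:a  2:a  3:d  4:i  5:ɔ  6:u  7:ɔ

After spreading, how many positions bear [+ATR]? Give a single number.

4

From /i/ at 4 rightward: 5 /ɔ/ → [+ATR]; 6 /u/ is itself a trigger — this domain ends here.
From /u/ at 6 rightward: 7 /ɔ/ → [+ATR]; word edge.
Targets with no active source: positions 1 2 stay [-ATR].
[+ATR] positions on the surface: 4 5 6 7.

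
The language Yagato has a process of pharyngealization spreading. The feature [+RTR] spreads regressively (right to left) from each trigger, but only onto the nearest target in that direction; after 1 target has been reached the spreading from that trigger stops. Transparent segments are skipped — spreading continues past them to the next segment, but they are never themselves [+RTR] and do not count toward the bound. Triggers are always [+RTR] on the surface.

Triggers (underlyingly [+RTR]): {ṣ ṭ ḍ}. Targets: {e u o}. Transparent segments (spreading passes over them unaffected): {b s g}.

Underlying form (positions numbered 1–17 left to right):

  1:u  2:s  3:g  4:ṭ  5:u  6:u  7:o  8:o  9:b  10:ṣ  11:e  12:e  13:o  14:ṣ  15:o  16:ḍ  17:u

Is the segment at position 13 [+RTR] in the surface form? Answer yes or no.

From /ṭ/ at 4 leftward: 3 /g/ transparent; 2 /s/ transparent; 1 /u/ → [+RTR]; bound reached.
From /ṣ/ at 10 leftward: 9 /b/ transparent; 8 /o/ → [+RTR]; bound reached.
From /ṣ/ at 14 leftward: 13 /o/ → [+RTR]; bound reached.
From /ḍ/ at 16 leftward: 15 /o/ → [+RTR]; bound reached.
Targets with no active source: positions 5 6 7 11 12 17 stay [-emphatic].
[+RTR] positions on the surface: 1 4 8 10 13 14 15 16.

yes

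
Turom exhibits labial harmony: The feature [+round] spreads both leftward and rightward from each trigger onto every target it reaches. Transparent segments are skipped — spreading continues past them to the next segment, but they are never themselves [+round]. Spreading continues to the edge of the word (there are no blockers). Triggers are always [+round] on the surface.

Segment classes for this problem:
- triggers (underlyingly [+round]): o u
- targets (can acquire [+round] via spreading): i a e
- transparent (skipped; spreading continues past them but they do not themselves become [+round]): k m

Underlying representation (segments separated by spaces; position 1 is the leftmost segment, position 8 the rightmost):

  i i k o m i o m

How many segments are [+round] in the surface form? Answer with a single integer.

From /o/ at 4 rightward: 5 /m/ transparent; 6 /i/ → [+round]; 7 /o/ is itself a trigger — this domain ends here.
From /o/ at 4 leftward: 3 /k/ transparent; 2 /i/ → [+round]; 1 /i/ → [+round]; word edge.
From /o/ at 7 rightward: 8 /m/ transparent; word edge.
From /o/ at 7 leftward: 6 /i/ → [+round]; 5 /m/ transparent; 4 /o/ is itself a trigger — this domain ends here.
[+round] positions on the surface: 1 2 4 6 7.

5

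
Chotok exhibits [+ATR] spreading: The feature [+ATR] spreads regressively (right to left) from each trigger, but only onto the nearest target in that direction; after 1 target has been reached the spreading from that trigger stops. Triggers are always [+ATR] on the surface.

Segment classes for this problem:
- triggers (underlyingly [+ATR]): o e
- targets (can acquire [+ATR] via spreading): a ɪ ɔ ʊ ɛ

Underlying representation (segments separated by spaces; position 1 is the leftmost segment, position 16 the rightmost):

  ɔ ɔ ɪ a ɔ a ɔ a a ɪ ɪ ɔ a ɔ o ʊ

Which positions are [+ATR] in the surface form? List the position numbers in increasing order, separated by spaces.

From /o/ at 15 leftward: 14 /ɔ/ → [+ATR]; bound reached.
Targets with no active source: positions 1 2 3 4 5 6 7 8 9 10 11 12 13 16 stay [-ATR].

14 15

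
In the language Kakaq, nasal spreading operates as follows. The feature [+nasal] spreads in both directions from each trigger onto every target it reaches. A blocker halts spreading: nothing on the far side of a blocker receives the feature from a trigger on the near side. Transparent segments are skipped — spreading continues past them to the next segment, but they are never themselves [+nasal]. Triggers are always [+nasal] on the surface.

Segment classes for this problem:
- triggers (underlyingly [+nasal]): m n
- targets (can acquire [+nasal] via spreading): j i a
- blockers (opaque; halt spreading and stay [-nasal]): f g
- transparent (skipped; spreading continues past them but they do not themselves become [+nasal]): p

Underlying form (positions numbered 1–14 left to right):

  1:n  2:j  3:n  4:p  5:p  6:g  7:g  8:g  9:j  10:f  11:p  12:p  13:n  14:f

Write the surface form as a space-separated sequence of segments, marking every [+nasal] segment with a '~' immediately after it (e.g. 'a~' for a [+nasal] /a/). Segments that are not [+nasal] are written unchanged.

n~ j~ n~ p p g g g j f p p n~ f

From /n/ at 1 rightward: 2 /j/ → [+nasal]; 3 /n/ is itself a trigger — this domain ends here.
From /n/ at 1 leftward: word edge.
From /n/ at 3 rightward: 4 /p/ transparent; 5 /p/ transparent; 6 /g/ blocks.
From /n/ at 3 leftward: 2 /j/ → [+nasal]; 1 /n/ is itself a trigger — this domain ends here.
From /n/ at 13 rightward: 14 /f/ blocks.
From /n/ at 13 leftward: 12 /p/ transparent; 11 /p/ transparent; 10 /f/ blocks.
Target with no active source: position 9 stays [-nasal].
[+nasal] positions on the surface: 1 2 3 13.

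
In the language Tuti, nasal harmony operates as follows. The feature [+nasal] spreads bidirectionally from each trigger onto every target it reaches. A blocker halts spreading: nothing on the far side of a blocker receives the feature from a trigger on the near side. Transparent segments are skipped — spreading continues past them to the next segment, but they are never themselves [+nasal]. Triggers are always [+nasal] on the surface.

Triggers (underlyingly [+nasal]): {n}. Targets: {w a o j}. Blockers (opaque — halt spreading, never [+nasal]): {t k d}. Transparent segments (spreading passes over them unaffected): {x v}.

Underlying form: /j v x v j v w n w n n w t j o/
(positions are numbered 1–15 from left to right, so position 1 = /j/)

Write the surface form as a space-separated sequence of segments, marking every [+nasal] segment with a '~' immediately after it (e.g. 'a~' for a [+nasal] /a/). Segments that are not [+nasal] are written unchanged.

From /n/ at 8 rightward: 9 /w/ → [+nasal]; 10 /n/ is itself a trigger — this domain ends here.
From /n/ at 8 leftward: 7 /w/ → [+nasal]; 6 /v/ transparent; 5 /j/ → [+nasal]; 4 /v/ transparent; 3 /x/ transparent; 2 /v/ transparent; 1 /j/ → [+nasal]; word edge.
From /n/ at 10 rightward: 11 /n/ is itself a trigger — this domain ends here.
From /n/ at 10 leftward: 9 /w/ → [+nasal]; 8 /n/ is itself a trigger — this domain ends here.
From /n/ at 11 rightward: 12 /w/ → [+nasal]; 13 /t/ blocks.
From /n/ at 11 leftward: 10 /n/ is itself a trigger — this domain ends here.
Targets with no active source: positions 14 15 stay [-nasal].
[+nasal] positions on the surface: 1 5 7 8 9 10 11 12.

j~ v x v j~ v w~ n~ w~ n~ n~ w~ t j o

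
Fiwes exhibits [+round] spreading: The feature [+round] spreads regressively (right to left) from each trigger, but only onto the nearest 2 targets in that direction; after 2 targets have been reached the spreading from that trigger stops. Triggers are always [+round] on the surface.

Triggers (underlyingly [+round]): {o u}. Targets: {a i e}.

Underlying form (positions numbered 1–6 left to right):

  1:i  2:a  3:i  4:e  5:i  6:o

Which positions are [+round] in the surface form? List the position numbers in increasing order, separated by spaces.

From /o/ at 6 leftward: 5 /i/ → [+round]; 4 /e/ → [+round]; bound reached.
Targets with no active source: positions 1 2 3 stay [-round].

4 5 6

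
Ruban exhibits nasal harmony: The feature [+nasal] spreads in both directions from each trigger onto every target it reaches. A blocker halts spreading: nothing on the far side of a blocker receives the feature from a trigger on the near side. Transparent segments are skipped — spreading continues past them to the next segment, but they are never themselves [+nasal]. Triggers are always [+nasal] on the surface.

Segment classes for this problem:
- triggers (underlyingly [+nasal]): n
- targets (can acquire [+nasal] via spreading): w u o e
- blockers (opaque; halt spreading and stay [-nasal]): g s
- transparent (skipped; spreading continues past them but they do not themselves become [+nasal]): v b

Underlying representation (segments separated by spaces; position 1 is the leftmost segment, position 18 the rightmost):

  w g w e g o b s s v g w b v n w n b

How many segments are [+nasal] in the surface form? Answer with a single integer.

4

From /n/ at 15 rightward: 16 /w/ → [+nasal]; 17 /n/ is itself a trigger — this domain ends here.
From /n/ at 15 leftward: 14 /v/ transparent; 13 /b/ transparent; 12 /w/ → [+nasal]; 11 /g/ blocks.
From /n/ at 17 rightward: 18 /b/ transparent; word edge.
From /n/ at 17 leftward: 16 /w/ → [+nasal]; 15 /n/ is itself a trigger — this domain ends here.
Targets with no active source: positions 1 3 4 6 stay [-nasal].
[+nasal] positions on the surface: 12 15 16 17.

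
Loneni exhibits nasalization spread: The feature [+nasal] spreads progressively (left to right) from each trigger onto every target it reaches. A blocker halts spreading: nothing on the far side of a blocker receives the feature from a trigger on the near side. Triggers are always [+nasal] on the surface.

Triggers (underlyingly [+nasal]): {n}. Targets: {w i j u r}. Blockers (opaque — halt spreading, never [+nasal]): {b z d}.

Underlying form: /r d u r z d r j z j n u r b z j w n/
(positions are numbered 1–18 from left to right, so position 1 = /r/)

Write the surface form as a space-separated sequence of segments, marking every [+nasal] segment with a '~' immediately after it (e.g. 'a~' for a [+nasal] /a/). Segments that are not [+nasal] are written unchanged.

r d u r z d r j z j n~ u~ r~ b z j w n~

From /n/ at 11 rightward: 12 /u/ → [+nasal]; 13 /r/ → [+nasal]; 14 /b/ blocks.
From /n/ at 18 rightward: word edge.
Targets with no active source: positions 1 3 4 7 8 10 16 17 stay [-nasal].
[+nasal] positions on the surface: 11 12 13 18.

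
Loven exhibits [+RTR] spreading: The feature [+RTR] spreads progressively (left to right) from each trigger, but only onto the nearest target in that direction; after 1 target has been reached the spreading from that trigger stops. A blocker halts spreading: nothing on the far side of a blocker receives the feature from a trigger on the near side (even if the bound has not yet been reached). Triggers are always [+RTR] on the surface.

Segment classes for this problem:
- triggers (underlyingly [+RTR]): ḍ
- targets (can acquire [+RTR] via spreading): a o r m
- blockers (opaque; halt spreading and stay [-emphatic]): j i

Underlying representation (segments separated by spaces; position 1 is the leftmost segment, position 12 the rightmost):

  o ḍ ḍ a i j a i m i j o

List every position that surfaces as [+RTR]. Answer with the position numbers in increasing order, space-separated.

From /ḍ/ at 2 rightward: 3 /ḍ/ is itself a trigger — this domain ends here.
From /ḍ/ at 3 rightward: 4 /a/ → [+RTR]; bound reached.
Targets with no active source: positions 1 7 9 12 stay [-emphatic].

2 3 4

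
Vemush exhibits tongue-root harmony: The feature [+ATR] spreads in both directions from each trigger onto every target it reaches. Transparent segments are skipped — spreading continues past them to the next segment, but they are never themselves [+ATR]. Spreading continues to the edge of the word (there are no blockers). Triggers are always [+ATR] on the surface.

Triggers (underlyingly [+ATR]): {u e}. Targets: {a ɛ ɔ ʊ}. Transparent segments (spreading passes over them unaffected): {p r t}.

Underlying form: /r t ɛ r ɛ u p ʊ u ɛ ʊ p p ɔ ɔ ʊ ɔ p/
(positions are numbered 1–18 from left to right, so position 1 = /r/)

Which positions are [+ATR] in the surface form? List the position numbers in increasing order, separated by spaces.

From /u/ at 6 rightward: 7 /p/ transparent; 8 /ʊ/ → [+ATR]; 9 /u/ is itself a trigger — this domain ends here.
From /u/ at 6 leftward: 5 /ɛ/ → [+ATR]; 4 /r/ transparent; 3 /ɛ/ → [+ATR]; 2 /t/ transparent; 1 /r/ transparent; word edge.
From /u/ at 9 rightward: 10 /ɛ/ → [+ATR]; 11 /ʊ/ → [+ATR]; 12 /p/ transparent; 13 /p/ transparent; 14 /ɔ/ → [+ATR]; 15 /ɔ/ → [+ATR]; 16 /ʊ/ → [+ATR]; 17 /ɔ/ → [+ATR]; 18 /p/ transparent; word edge.
From /u/ at 9 leftward: 8 /ʊ/ → [+ATR]; 7 /p/ transparent; 6 /u/ is itself a trigger — this domain ends here.

3 5 6 8 9 10 11 14 15 16 17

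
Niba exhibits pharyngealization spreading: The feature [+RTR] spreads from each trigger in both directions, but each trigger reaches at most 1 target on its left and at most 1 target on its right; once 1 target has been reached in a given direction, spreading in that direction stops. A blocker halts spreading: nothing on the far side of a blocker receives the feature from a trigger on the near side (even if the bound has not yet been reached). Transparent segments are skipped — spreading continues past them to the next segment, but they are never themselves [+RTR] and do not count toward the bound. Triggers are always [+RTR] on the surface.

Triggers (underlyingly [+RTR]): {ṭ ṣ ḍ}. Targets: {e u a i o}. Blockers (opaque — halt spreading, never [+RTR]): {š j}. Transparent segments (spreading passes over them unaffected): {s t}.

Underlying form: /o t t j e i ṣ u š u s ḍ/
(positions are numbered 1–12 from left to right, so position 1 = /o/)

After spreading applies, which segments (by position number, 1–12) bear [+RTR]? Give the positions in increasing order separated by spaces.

6 7 8 10 12

From /ṣ/ at 7 rightward: 8 /u/ → [+RTR]; bound reached.
From /ṣ/ at 7 leftward: 6 /i/ → [+RTR]; bound reached.
From /ḍ/ at 12 rightward: word edge.
From /ḍ/ at 12 leftward: 11 /s/ transparent; 10 /u/ → [+RTR]; bound reached.
Targets with no active source: positions 1 5 stay [-emphatic].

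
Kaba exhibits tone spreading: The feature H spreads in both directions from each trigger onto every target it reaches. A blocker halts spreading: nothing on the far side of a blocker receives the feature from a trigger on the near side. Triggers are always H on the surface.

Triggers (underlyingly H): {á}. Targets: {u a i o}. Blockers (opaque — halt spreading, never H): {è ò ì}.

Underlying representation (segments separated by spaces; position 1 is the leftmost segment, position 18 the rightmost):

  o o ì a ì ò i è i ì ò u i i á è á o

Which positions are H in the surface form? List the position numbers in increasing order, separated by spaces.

12 13 14 15 17 18

From /á/ at 15 rightward: 16 /è/ blocks.
From /á/ at 15 leftward: 14 /i/ → H; 13 /i/ → H; 12 /u/ → H; 11 /ò/ blocks.
From /á/ at 17 rightward: 18 /o/ → H; word edge.
From /á/ at 17 leftward: 16 /è/ blocks.
Targets with no active source: positions 1 2 4 7 9 stay [-high tone].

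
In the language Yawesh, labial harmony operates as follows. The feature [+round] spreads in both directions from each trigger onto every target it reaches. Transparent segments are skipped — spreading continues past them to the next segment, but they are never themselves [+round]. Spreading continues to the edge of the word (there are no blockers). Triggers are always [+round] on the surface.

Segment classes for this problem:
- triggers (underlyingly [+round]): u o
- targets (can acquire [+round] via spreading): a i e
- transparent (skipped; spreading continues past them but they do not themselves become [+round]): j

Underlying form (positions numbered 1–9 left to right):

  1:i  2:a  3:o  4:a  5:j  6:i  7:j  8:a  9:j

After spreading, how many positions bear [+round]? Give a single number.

6

From /o/ at 3 rightward: 4 /a/ → [+round]; 5 /j/ transparent; 6 /i/ → [+round]; 7 /j/ transparent; 8 /a/ → [+round]; 9 /j/ transparent; word edge.
From /o/ at 3 leftward: 2 /a/ → [+round]; 1 /i/ → [+round]; word edge.
[+round] positions on the surface: 1 2 3 4 6 8.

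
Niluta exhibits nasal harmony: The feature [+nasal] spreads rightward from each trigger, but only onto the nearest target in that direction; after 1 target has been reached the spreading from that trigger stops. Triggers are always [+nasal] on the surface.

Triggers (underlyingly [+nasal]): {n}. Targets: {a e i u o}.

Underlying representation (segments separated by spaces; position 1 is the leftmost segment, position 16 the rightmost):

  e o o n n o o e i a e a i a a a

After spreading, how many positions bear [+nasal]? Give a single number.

From /n/ at 4 rightward: 5 /n/ is itself a trigger — this domain ends here.
From /n/ at 5 rightward: 6 /o/ → [+nasal]; bound reached.
Targets with no active source: positions 1 2 3 7 8 9 10 11 12 13 14 15 16 stay [-nasal].
[+nasal] positions on the surface: 4 5 6.

3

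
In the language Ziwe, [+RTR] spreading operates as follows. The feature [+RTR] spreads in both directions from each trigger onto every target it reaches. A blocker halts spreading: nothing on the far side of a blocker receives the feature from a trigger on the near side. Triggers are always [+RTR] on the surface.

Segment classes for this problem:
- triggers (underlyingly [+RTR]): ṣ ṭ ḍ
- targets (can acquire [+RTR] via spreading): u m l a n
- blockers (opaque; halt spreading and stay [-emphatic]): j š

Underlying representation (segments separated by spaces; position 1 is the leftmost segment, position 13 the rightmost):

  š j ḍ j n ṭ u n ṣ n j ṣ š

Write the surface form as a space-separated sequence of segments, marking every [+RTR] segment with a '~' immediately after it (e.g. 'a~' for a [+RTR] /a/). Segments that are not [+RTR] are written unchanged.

From /ḍ/ at 3 rightward: 4 /j/ blocks.
From /ḍ/ at 3 leftward: 2 /j/ blocks.
From /ṭ/ at 6 rightward: 7 /u/ → [+RTR]; 8 /n/ → [+RTR]; 9 /ṣ/ is itself a trigger — this domain ends here.
From /ṭ/ at 6 leftward: 5 /n/ → [+RTR]; 4 /j/ blocks.
From /ṣ/ at 9 rightward: 10 /n/ → [+RTR]; 11 /j/ blocks.
From /ṣ/ at 9 leftward: 8 /n/ → [+RTR]; 7 /u/ → [+RTR]; 6 /ṭ/ is itself a trigger — this domain ends here.
From /ṣ/ at 12 rightward: 13 /š/ blocks.
From /ṣ/ at 12 leftward: 11 /j/ blocks.
[+RTR] positions on the surface: 3 5 6 7 8 9 10 12.

š j ḍ~ j n~ ṭ~ u~ n~ ṣ~ n~ j ṣ~ š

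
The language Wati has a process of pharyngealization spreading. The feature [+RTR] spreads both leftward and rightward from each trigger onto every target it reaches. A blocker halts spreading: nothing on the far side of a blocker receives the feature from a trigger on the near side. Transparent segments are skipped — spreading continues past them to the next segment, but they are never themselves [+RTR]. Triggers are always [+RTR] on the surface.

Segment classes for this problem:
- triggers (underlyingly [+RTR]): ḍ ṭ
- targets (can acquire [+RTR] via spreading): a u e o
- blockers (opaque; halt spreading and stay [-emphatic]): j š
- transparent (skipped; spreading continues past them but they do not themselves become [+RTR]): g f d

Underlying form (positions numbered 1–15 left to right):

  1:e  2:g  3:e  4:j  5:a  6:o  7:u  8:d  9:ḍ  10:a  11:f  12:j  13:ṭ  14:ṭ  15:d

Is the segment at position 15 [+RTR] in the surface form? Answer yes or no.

no

From /ḍ/ at 9 rightward: 10 /a/ → [+RTR]; 11 /f/ transparent; 12 /j/ blocks.
From /ḍ/ at 9 leftward: 8 /d/ transparent; 7 /u/ → [+RTR]; 6 /o/ → [+RTR]; 5 /a/ → [+RTR]; 4 /j/ blocks.
From /ṭ/ at 13 rightward: 14 /ṭ/ is itself a trigger — this domain ends here.
From /ṭ/ at 13 leftward: 12 /j/ blocks.
From /ṭ/ at 14 rightward: 15 /d/ transparent; word edge.
From /ṭ/ at 14 leftward: 13 /ṭ/ is itself a trigger — this domain ends here.
Targets with no active source: positions 1 3 stay [-emphatic].
[+RTR] positions on the surface: 5 6 7 9 10 13 14.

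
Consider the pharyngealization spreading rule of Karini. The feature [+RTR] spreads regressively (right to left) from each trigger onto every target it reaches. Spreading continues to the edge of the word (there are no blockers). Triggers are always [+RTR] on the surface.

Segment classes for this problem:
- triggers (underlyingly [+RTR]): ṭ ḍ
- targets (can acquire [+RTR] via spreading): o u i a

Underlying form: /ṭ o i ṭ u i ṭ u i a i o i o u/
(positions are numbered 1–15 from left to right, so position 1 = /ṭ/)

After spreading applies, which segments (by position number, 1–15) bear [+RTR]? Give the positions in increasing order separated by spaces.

From /ṭ/ at 1 leftward: word edge.
From /ṭ/ at 4 leftward: 3 /i/ → [+RTR]; 2 /o/ → [+RTR]; 1 /ṭ/ is itself a trigger — this domain ends here.
From /ṭ/ at 7 leftward: 6 /i/ → [+RTR]; 5 /u/ → [+RTR]; 4 /ṭ/ is itself a trigger — this domain ends here.
Targets with no active source: positions 8 9 10 11 12 13 14 15 stay [-emphatic].

1 2 3 4 5 6 7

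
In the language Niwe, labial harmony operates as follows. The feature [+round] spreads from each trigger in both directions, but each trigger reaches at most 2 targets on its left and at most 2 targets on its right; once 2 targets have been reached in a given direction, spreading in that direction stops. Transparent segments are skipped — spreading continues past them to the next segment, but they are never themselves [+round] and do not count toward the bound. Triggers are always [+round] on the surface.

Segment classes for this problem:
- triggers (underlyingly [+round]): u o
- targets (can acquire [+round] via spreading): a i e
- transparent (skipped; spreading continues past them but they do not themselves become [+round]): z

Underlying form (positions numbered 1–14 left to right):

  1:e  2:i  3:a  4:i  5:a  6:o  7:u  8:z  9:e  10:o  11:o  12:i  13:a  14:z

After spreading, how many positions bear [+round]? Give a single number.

From /o/ at 6 rightward: 7 /u/ is itself a trigger — this domain ends here.
From /o/ at 6 leftward: 5 /a/ → [+round]; 4 /i/ → [+round]; bound reached.
From /u/ at 7 rightward: 8 /z/ transparent; 9 /e/ → [+round]; 10 /o/ is itself a trigger — this domain ends here.
From /u/ at 7 leftward: 6 /o/ is itself a trigger — this domain ends here.
From /o/ at 10 rightward: 11 /o/ is itself a trigger — this domain ends here.
From /o/ at 10 leftward: 9 /e/ → [+round]; 8 /z/ transparent; 7 /u/ is itself a trigger — this domain ends here.
From /o/ at 11 rightward: 12 /i/ → [+round]; 13 /a/ → [+round]; bound reached.
From /o/ at 11 leftward: 10 /o/ is itself a trigger — this domain ends here.
Targets with no active source: positions 1 2 3 stay [-round].
[+round] positions on the surface: 4 5 6 7 9 10 11 12 13.

9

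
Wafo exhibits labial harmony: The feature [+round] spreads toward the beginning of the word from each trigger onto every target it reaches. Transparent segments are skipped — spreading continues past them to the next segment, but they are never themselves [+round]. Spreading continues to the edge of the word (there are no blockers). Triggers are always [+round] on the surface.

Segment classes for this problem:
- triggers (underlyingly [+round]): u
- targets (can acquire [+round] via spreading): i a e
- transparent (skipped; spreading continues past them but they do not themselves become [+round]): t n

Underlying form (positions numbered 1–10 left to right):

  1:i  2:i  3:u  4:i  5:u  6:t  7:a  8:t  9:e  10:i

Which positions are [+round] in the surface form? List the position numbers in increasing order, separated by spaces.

From /u/ at 3 leftward: 2 /i/ → [+round]; 1 /i/ → [+round]; word edge.
From /u/ at 5 leftward: 4 /i/ → [+round]; 3 /u/ is itself a trigger — this domain ends here.
Targets with no active source: positions 7 9 10 stay [-round].

1 2 3 4 5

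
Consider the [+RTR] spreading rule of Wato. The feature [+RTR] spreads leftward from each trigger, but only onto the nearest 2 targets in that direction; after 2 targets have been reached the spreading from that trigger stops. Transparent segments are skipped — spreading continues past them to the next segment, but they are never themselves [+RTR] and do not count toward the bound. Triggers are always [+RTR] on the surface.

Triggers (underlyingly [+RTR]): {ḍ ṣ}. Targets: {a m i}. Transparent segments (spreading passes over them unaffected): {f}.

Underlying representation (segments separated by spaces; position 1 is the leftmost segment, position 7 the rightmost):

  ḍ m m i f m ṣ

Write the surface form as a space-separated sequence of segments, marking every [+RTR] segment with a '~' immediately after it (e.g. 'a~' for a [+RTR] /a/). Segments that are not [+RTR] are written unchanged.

From /ḍ/ at 1 leftward: word edge.
From /ṣ/ at 7 leftward: 6 /m/ → [+RTR]; 5 /f/ transparent; 4 /i/ → [+RTR]; bound reached.
Targets with no active source: positions 2 3 stay [-emphatic].
[+RTR] positions on the surface: 1 4 6 7.

ḍ~ m m i~ f m~ ṣ~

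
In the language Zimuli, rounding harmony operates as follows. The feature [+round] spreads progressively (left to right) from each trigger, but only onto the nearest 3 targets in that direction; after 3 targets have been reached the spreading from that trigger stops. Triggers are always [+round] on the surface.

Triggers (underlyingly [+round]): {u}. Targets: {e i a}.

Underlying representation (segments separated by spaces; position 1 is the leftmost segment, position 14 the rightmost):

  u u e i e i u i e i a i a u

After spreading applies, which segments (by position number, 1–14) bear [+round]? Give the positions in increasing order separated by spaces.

From /u/ at 1 rightward: 2 /u/ is itself a trigger — this domain ends here.
From /u/ at 2 rightward: 3 /e/ → [+round]; 4 /i/ → [+round]; 5 /e/ → [+round]; bound reached.
From /u/ at 7 rightward: 8 /i/ → [+round]; 9 /e/ → [+round]; 10 /i/ → [+round]; bound reached.
From /u/ at 14 rightward: word edge.
Targets with no active source: positions 6 11 12 13 stay [-round].

1 2 3 4 5 7 8 9 10 14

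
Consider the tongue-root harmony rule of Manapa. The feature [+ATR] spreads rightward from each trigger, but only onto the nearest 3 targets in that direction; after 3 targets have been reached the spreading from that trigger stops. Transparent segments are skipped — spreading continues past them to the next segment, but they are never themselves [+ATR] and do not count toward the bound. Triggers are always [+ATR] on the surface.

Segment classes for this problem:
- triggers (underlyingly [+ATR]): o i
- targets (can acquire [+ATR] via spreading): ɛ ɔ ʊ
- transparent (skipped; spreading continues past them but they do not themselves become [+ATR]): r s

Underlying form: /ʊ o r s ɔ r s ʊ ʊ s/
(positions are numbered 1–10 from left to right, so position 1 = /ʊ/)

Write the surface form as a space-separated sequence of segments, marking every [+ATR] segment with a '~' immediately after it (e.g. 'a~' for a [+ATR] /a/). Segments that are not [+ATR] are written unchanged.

From /o/ at 2 rightward: 3 /r/ transparent; 4 /s/ transparent; 5 /ɔ/ → [+ATR]; 6 /r/ transparent; 7 /s/ transparent; 8 /ʊ/ → [+ATR]; 9 /ʊ/ → [+ATR]; bound reached.
Target with no active source: position 1 stays [-ATR].
[+ATR] positions on the surface: 2 5 8 9.

ʊ o~ r s ɔ~ r s ʊ~ ʊ~ s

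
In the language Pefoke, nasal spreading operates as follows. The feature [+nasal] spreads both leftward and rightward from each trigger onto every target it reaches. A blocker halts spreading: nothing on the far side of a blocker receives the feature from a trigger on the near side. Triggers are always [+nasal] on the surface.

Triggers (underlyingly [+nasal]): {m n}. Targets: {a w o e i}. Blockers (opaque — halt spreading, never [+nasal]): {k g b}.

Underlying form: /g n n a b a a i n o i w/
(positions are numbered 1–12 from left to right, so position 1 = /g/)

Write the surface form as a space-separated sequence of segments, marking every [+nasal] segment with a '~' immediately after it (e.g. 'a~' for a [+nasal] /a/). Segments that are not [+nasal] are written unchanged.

g n~ n~ a~ b a~ a~ i~ n~ o~ i~ w~

From /n/ at 2 rightward: 3 /n/ is itself a trigger — this domain ends here.
From /n/ at 2 leftward: 1 /g/ blocks.
From /n/ at 3 rightward: 4 /a/ → [+nasal]; 5 /b/ blocks.
From /n/ at 3 leftward: 2 /n/ is itself a trigger — this domain ends here.
From /n/ at 9 rightward: 10 /o/ → [+nasal]; 11 /i/ → [+nasal]; 12 /w/ → [+nasal]; word edge.
From /n/ at 9 leftward: 8 /i/ → [+nasal]; 7 /a/ → [+nasal]; 6 /a/ → [+nasal]; 5 /b/ blocks.
[+nasal] positions on the surface: 2 3 4 6 7 8 9 10 11 12.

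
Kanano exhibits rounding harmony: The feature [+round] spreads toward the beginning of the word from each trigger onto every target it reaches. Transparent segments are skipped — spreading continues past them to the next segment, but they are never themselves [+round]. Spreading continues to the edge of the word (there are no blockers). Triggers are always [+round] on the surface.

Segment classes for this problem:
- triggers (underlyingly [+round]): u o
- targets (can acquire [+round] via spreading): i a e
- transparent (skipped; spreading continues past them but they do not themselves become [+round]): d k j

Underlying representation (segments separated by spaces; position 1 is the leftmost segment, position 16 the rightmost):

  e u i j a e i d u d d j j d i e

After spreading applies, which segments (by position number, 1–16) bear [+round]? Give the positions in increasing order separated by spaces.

From /u/ at 2 leftward: 1 /e/ → [+round]; word edge.
From /u/ at 9 leftward: 8 /d/ transparent; 7 /i/ → [+round]; 6 /e/ → [+round]; 5 /a/ → [+round]; 4 /j/ transparent; 3 /i/ → [+round]; 2 /u/ is itself a trigger — this domain ends here.
Targets with no active source: positions 15 16 stay [-round].

1 2 3 5 6 7 9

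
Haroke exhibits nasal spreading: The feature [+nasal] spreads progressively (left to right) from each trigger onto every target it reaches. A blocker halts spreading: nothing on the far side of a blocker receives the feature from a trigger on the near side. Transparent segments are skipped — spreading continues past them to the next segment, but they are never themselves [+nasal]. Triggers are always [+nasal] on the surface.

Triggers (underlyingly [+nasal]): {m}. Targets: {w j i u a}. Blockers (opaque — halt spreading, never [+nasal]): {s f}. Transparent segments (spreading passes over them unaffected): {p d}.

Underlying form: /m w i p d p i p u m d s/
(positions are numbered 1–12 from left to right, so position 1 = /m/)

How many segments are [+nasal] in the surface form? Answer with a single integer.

From /m/ at 1 rightward: 2 /w/ → [+nasal]; 3 /i/ → [+nasal]; 4 /p/ transparent; 5 /d/ transparent; 6 /p/ transparent; 7 /i/ → [+nasal]; 8 /p/ transparent; 9 /u/ → [+nasal]; 10 /m/ is itself a trigger — this domain ends here.
From /m/ at 10 rightward: 11 /d/ transparent; 12 /s/ blocks.
[+nasal] positions on the surface: 1 2 3 7 9 10.

6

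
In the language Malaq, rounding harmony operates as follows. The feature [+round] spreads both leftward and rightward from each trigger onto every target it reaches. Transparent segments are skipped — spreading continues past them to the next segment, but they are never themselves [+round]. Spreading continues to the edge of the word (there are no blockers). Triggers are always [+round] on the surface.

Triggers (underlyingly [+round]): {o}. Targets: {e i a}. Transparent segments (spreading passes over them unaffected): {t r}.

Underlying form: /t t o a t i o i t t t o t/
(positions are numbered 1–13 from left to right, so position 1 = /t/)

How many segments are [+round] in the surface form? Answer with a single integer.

From /o/ at 3 rightward: 4 /a/ → [+round]; 5 /t/ transparent; 6 /i/ → [+round]; 7 /o/ is itself a trigger — this domain ends here.
From /o/ at 3 leftward: 2 /t/ transparent; 1 /t/ transparent; word edge.
From /o/ at 7 rightward: 8 /i/ → [+round]; 9 /t/ transparent; 10 /t/ transparent; 11 /t/ transparent; 12 /o/ is itself a trigger — this domain ends here.
From /o/ at 7 leftward: 6 /i/ → [+round]; 5 /t/ transparent; 4 /a/ → [+round]; 3 /o/ is itself a trigger — this domain ends here.
From /o/ at 12 rightward: 13 /t/ transparent; word edge.
From /o/ at 12 leftward: 11 /t/ transparent; 10 /t/ transparent; 9 /t/ transparent; 8 /i/ → [+round]; 7 /o/ is itself a trigger — this domain ends here.
[+round] positions on the surface: 3 4 6 7 8 12.

6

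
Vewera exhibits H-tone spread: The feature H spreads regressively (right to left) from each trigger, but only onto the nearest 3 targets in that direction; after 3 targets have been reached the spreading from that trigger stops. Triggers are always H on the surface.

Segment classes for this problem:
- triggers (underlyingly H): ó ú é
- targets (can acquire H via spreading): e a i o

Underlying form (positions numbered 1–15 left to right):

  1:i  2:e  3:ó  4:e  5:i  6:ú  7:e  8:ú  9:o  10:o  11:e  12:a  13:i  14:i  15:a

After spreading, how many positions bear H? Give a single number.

8

From /ó/ at 3 leftward: 2 /e/ → H; 1 /i/ → H; word edge.
From /ú/ at 6 leftward: 5 /i/ → H; 4 /e/ → H; 3 /ó/ is itself a trigger — this domain ends here.
From /ú/ at 8 leftward: 7 /e/ → H; 6 /ú/ is itself a trigger — this domain ends here.
Targets with no active source: positions 9 10 11 12 13 14 15 stay [-high tone].
H positions on the surface: 1 2 3 4 5 6 7 8.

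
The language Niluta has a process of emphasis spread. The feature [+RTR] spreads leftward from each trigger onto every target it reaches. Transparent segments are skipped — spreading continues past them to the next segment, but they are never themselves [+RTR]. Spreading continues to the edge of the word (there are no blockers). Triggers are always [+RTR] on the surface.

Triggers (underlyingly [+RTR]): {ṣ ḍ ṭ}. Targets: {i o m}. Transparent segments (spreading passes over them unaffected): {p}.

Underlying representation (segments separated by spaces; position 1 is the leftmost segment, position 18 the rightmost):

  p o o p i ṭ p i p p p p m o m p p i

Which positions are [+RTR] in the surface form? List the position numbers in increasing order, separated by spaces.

2 3 5 6

From /ṭ/ at 6 leftward: 5 /i/ → [+RTR]; 4 /p/ transparent; 3 /o/ → [+RTR]; 2 /o/ → [+RTR]; 1 /p/ transparent; word edge.
Targets with no active source: positions 8 13 14 15 18 stay [-emphatic].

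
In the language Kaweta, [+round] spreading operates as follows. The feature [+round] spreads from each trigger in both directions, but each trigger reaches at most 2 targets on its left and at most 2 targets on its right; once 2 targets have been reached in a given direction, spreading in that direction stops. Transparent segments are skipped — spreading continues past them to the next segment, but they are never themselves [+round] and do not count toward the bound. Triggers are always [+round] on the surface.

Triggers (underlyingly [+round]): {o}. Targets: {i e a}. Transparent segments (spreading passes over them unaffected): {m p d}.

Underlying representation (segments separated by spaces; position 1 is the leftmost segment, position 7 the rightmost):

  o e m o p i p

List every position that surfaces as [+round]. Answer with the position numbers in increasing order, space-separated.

From /o/ at 1 rightward: 2 /e/ → [+round]; 3 /m/ transparent; 4 /o/ is itself a trigger — this domain ends here.
From /o/ at 1 leftward: word edge.
From /o/ at 4 rightward: 5 /p/ transparent; 6 /i/ → [+round]; 7 /p/ transparent; word edge.
From /o/ at 4 leftward: 3 /m/ transparent; 2 /e/ → [+round]; 1 /o/ is itself a trigger — this domain ends here.

1 2 4 6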